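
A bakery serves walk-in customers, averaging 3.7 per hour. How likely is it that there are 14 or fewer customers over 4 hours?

Over the interval, μ = 3.7 × 4 = 14.8 (4 hours).
P(N ≤ 14) = Σ_{j=0}^{14} e^(−μ) μ^j/j! ≈ 0.4863.

0.4863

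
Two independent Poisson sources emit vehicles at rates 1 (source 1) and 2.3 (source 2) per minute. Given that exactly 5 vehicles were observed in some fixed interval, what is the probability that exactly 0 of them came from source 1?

Given the total, each event is independently from source 1 with probability p = λ_1/(λ_1+λ_2) = 1/3.3 ≈ 0.3030.
So K ~ Binomial(5, 1/3.3): P(K = 0) = C(5,0) · (1/3.3)^0 · (2.3/3.3)^5 ≈ 0.1645.

0.1645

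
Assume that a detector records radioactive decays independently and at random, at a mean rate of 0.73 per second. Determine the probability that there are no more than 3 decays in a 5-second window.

Over the interval, μ = 0.73 × 5 = 3.65 (a 5-second window = 5 seconds).
P(N ≤ 3) = Σ_{j=0}^{3} e^(−μ) μ^j/j! ≈ 0.5046.

0.5046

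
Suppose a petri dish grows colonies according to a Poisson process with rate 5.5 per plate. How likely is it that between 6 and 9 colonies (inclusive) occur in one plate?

0.4173

With mean μ = 5.5 per plate,
P(6 ≤ N ≤ 9) = Σ_{j=6}^{9} e^(−5.5) · 5.5^j/j! ≈ 0.4173.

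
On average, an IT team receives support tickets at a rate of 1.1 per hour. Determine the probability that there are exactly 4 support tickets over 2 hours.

0.1082

Over the interval, μ = 1.1 × 2 = 2.2 (2 hours).
P(N = 4) = e^(−μ) μ^4/4! = e^(−2.2) · 2.2^4/24 ≈ 0.1082.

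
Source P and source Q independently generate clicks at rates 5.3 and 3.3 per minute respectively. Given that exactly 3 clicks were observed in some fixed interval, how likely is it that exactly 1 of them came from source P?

Given the total, each event is independently from source P with probability p = λ_P/(λ_P+λ_Q) = 5.3/8.6 ≈ 0.6163.
So K ~ Binomial(3, 5.3/8.6): P(K = 1) = C(3,1) · (5.3/8.6)^1 · (3.3/8.6)^2 ≈ 0.2722.

0.2722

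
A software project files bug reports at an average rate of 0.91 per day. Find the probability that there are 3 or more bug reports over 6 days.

0.9091

Over the interval, μ = 0.91 × 6 = 5.46 (6 days).
P(N ≥ 3) = 1 − P(N ≤ 2) = 1 − Σ_{j=0}^{2} e^(−μ) μ^j/j! ≈ 0.9091.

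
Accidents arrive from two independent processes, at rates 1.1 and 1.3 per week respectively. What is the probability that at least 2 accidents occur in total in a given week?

0.6916

Independent Poisson processes superpose: combined rate λ = 1.1 + 1.3 = 2.4 per week.
So μ = 2.4.
P(N ≥ 2) = 1 − P(N ≤ 1) ≈ 0.6916.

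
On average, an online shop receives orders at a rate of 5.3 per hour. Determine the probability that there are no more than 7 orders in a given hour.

With mean μ = 5.3 per hour,
P(N ≤ 7) = Σ_{j=0}^{7} e^(−μ) μ^j/j! ≈ 0.8335.

0.8335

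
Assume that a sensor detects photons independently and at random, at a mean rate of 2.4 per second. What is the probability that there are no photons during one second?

0.0907

With mean μ = 2.4 per second,
P(N = 0) = e^(−μ) μ^0/0! = e^(−2.4) · 2.4^0/1 ≈ 0.0907.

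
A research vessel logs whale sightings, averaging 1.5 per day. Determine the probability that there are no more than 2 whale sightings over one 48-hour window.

0.4232

Over the interval, μ = 1.5 × 2 = 3 (a 48-hour window = 2 days).
P(N ≤ 2) = Σ_{j=0}^{2} e^(−μ) μ^j/j! ≈ 0.4232.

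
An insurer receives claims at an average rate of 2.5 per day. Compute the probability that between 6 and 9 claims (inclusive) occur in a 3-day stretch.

Over the interval, μ = 2.5 × 3 = 7.5 (a 3-day stretch = 3 days).
P(6 ≤ N ≤ 9) = Σ_{j=6}^{9} e^(−7.5) · 7.5^j/j! ≈ 0.5350.

0.5350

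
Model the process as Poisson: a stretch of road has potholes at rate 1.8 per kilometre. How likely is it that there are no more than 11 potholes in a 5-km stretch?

0.8030

Over the interval, μ = 1.8 × 5 = 9 (a 5-km stretch = 5 kilometres).
P(N ≤ 11) = Σ_{j=0}^{11} e^(−μ) μ^j/j! ≈ 0.8030.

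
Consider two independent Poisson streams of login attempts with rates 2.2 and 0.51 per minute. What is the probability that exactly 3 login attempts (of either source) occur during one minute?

Independent Poisson processes superpose: combined rate λ = 2.2 + 0.51 = 2.71 per minute.
So μ = 2.71.
P(N = 3) = e^(−2.71) · 2.71^3/3! ≈ 0.2207.

0.2207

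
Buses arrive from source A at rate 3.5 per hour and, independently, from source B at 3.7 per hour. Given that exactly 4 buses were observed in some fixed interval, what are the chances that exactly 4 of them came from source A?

Given the total, each event is independently from source A with probability p = λ_A/(λ_A+λ_B) = 3.5/7.2 ≈ 0.4861.
So K ~ Binomial(4, 3.5/7.2): P(K = 4) = C(4,4) · (3.5/7.2)^4 · (3.7/7.2)^0 ≈ 0.0558.

0.0558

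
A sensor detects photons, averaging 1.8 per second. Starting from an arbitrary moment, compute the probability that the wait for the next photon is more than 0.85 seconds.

0.2165

The wait for the next event is exponential with rate λ = 1.8 per second.
P(T > 0.85) = e^(−λt) = e^(−1.8 × 0.85) = e^(−1.53) ≈ 0.2165.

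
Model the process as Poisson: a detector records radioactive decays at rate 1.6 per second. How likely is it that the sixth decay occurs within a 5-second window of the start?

Over the interval, μ = 1.6 × 5 = 8 (a 5-second window = 5 seconds).
The sixth arrival falls in the interval iff at least 6 events occur there: P(S_6 ≤ t) = P(N ≥ 6) = 1 − P(N ≤ 5) ≈ 0.8088.

0.8088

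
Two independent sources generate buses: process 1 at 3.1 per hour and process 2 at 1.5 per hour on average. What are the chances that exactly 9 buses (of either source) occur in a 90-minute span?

0.0985

Independent Poisson processes superpose: combined rate λ = 3.1 + 1.5 = 4.6 per hour.
Over the interval, μ = 4.6 × 1.5 = 6.9 (a 90-minute span = 1.5 hours).
P(N = 9) = e^(−6.9) · 6.9^9/9! ≈ 0.0985.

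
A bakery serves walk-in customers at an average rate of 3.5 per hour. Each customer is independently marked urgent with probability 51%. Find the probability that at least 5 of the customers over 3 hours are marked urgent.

Thinning: the customers that are marked urgent themselves form a Poisson process with rate 0.51 × 3.5 = 1.785 per hour.
Over the interval, μ = 1.785 × 3 = 5.355 (3 hours).
P(N ≥ 5) = 1 − P(N ≤ 4) ≈ 0.6194.

0.6194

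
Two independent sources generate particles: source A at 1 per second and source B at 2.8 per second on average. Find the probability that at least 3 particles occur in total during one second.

0.7311

Independent Poisson processes superpose: combined rate λ = 1 + 2.8 = 3.8 per second.
So μ = 3.8.
P(N ≥ 3) = 1 − P(N ≤ 2) ≈ 0.7311.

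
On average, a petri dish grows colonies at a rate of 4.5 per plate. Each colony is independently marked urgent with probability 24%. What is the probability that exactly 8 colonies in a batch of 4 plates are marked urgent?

0.0400

Thinning: the colonies that are marked urgent themselves form a Poisson process with rate 0.24 × 4.5 = 1.08 per plate.
Over the interval, μ = 1.08 × 4 = 4.32 (a batch of 4 plates = 4 plates).
P(N = 8) = e^(−4.32) · 4.32^8/8! ≈ 0.0400.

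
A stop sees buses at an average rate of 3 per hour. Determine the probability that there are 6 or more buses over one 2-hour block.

0.5543

Over the interval, μ = 3 × 2 = 6 (a 2-hour block = 2 hours).
P(N ≥ 6) = 1 − P(N ≤ 5) = 1 − Σ_{j=0}^{5} e^(−μ) μ^j/j! ≈ 0.5543.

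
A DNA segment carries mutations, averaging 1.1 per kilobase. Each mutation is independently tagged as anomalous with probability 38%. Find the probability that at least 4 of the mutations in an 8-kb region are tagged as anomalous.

Thinning: the mutations that are tagged as anomalous themselves form a Poisson process with rate 0.38 × 1.1 = 0.418 per kilobase.
Over the interval, μ = 0.418 × 8 = 3.344 (an 8-kb region = 8 kilobases).
P(N ≥ 4) = 1 − P(N ≤ 3) ≈ 0.4294.

0.4294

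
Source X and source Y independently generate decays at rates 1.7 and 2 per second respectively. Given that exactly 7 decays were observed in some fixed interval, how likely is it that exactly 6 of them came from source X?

0.0356

Given the total, each event is independently from source X with probability p = λ_X/(λ_X+λ_Y) = 1.7/3.7 ≈ 0.4595.
So K ~ Binomial(7, 1.7/3.7): P(K = 6) = C(7,6) · (1.7/3.7)^6 · (2/3.7)^1 ≈ 0.0356.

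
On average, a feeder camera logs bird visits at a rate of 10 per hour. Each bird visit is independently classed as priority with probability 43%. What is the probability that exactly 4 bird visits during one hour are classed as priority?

0.1933

Thinning: the bird visits that are classed as priority themselves form a Poisson process with rate 0.43 × 10 = 4.3 per hour.
So μ = 4.3.
P(N = 4) = e^(−4.3) · 4.3^4/4! ≈ 0.1933.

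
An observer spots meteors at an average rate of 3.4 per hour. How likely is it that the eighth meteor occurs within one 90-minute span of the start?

Over the interval, μ = 3.4 × 1.5 = 5.1 (a 90-minute span = 1.5 hours).
The eighth arrival falls in the interval iff at least 8 events occur there: P(S_8 ≤ t) = P(N ≥ 8) = 1 − P(N ≤ 7) ≈ 0.1440.

0.1440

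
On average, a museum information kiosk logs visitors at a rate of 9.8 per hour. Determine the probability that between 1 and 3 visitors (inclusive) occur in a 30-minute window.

0.2719

Over the interval, μ = 9.8 × 0.5 = 4.9 (a 30-minute window = 0.5 hours).
P(1 ≤ N ≤ 3) = Σ_{j=1}^{3} e^(−4.9) · 4.9^j/j! ≈ 0.2719.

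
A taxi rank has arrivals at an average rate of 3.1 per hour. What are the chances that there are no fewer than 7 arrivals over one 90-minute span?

0.1886

Over the interval, μ = 3.1 × 1.5 = 4.65 (a 90-minute span = 1.5 hours).
P(N ≥ 7) = 1 − P(N ≤ 6) = 1 − Σ_{j=0}^{6} e^(−μ) μ^j/j! ≈ 0.1886.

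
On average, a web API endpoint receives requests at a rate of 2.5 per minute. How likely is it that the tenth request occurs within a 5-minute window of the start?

Over the interval, μ = 2.5 × 5 = 12.5 (a 5-minute window = 5 minutes).
The tenth arrival falls in the interval iff at least 10 events occur there: P(S_10 ≤ t) = P(N ≥ 10) = 1 − P(N ≤ 9) ≈ 0.7986.

0.7986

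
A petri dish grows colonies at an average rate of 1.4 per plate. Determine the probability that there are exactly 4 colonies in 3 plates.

0.1944

Over the interval, μ = 1.4 × 3 = 4.2 (3 plates).
P(N = 4) = e^(−μ) μ^4/4! = e^(−4.2) · 4.2^4/24 ≈ 0.1944.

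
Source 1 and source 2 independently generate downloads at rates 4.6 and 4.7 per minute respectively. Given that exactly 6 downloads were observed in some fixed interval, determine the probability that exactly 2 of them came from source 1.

Given the total, each event is independently from source 1 with probability p = λ_1/(λ_1+λ_2) = 4.6/9.3 ≈ 0.4946.
So K ~ Binomial(6, 4.6/9.3): P(K = 2) = C(6,2) · (4.6/9.3)^2 · (4.7/9.3)^4 ≈ 0.2394.

0.2394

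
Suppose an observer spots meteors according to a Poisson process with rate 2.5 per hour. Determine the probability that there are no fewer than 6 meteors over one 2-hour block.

0.3840

Over the interval, μ = 2.5 × 2 = 5 (a 2-hour block = 2 hours).
P(N ≥ 6) = 1 − P(N ≤ 5) = 1 − Σ_{j=0}^{5} e^(−μ) μ^j/j! ≈ 0.3840.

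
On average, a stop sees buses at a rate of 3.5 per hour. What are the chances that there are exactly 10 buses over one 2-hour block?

0.0710

Over the interval, μ = 3.5 × 2 = 7 (a 2-hour block = 2 hours).
P(N = 10) = e^(−μ) μ^10/10! = e^(−7) · 7^10/3628800 ≈ 0.0710.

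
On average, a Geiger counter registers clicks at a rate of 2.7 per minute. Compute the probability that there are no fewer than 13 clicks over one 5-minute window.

Over the interval, μ = 2.7 × 5 = 13.5 (a 5-minute window = 5 minutes).
P(N ≥ 13) = 1 − P(N ≤ 12) = 1 − Σ_{j=0}^{12} e^(−μ) μ^j/j! ≈ 0.5907.

0.5907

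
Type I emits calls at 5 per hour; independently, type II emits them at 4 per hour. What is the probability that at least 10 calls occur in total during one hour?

0.4126

Independent Poisson processes superpose: combined rate λ = 5 + 4 = 9 per hour.
So μ = 9.
P(N ≥ 10) = 1 − P(N ≤ 9) ≈ 0.4126.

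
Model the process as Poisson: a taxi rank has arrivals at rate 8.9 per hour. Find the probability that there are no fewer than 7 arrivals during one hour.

0.7840

With mean μ = 8.9 per hour,
P(N ≥ 7) = 1 − P(N ≤ 6) = 1 − Σ_{j=0}^{6} e^(−μ) μ^j/j! ≈ 0.7840.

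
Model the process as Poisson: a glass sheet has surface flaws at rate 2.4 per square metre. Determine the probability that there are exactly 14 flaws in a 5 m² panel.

0.0905

Over the interval, μ = 2.4 × 5 = 12 (a 5 m² panel = 5 square metres).
P(N = 14) = e^(−μ) μ^14/14! = e^(−12) · 12^14/87178291200 ≈ 0.0905.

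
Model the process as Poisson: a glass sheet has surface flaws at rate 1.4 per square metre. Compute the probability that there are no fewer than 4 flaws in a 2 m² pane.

Over the interval, μ = 1.4 × 2 = 2.8 (a 2 m² pane = 2 square metres).
P(N ≥ 4) = 1 − P(N ≤ 3) = 1 − Σ_{j=0}^{3} e^(−μ) μ^j/j! ≈ 0.3081.

0.3081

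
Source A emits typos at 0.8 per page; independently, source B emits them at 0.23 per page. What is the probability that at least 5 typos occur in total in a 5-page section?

0.5854

Independent Poisson processes superpose: combined rate λ = 0.8 + 0.23 = 1.03 per page.
Over the interval, μ = 1.03 × 5 = 5.15 (a 5-page section = 5 pages).
P(N ≥ 5) = 1 − P(N ≤ 4) ≈ 0.5854.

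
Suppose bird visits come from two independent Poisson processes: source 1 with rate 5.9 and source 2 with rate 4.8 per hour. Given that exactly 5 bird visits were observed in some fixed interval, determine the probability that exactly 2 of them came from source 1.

0.2745

Given the total, each event is independently from source 1 with probability p = λ_1/(λ_1+λ_2) = 5.9/10.7 ≈ 0.5514.
So K ~ Binomial(5, 5.9/10.7): P(K = 2) = C(5,2) · (5.9/10.7)^2 · (4.8/10.7)^3 ≈ 0.2745.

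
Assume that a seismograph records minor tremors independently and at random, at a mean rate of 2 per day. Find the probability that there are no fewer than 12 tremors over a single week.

0.7400

Over the interval, μ = 2 × 7 = 14 (a week = 7 days).
P(N ≥ 12) = 1 − P(N ≤ 11) = 1 − Σ_{j=0}^{11} e^(−μ) μ^j/j! ≈ 0.7400.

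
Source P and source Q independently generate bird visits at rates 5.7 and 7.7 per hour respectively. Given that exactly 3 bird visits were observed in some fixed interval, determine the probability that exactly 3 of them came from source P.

Given the total, each event is independently from source P with probability p = λ_P/(λ_P+λ_Q) = 5.7/13.4 ≈ 0.4254.
So K ~ Binomial(3, 5.7/13.4): P(K = 3) = C(3,3) · (5.7/13.4)^3 · (7.7/13.4)^0 ≈ 0.0770.

0.0770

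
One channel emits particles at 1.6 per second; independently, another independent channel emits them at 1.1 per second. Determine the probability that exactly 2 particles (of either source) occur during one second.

Independent Poisson processes superpose: combined rate λ = 1.6 + 1.1 = 2.7 per second.
So μ = 2.7.
P(N = 2) = e^(−2.7) · 2.7^2/2! ≈ 0.2450.

0.2450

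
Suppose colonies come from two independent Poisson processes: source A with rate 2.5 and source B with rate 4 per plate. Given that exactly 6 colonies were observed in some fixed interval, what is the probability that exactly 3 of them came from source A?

0.2652

Given the total, each event is independently from source A with probability p = λ_A/(λ_A+λ_B) = 2.5/6.5 ≈ 0.3846.
So K ~ Binomial(6, 2.5/6.5): P(K = 3) = C(6,3) · (2.5/6.5)^3 · (4/6.5)^3 ≈ 0.2652.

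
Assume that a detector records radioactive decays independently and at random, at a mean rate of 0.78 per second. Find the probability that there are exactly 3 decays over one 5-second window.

Over the interval, μ = 0.78 × 5 = 3.9 (a 5-second window = 5 seconds).
P(N = 3) = e^(−μ) μ^3/3! = e^(−3.9) · 3.9^3/6 ≈ 0.2001.

0.2001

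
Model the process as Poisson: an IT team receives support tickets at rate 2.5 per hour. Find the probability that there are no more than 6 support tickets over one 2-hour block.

0.7622

Over the interval, μ = 2.5 × 2 = 5 (a 2-hour block = 2 hours).
P(N ≤ 6) = Σ_{j=0}^{6} e^(−μ) μ^j/j! ≈ 0.7622.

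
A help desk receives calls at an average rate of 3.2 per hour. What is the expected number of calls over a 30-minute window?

E[N] = λt = 3.2 × 0.5 = 1.6 (a 30-minute window = 0.5 hours).

1.6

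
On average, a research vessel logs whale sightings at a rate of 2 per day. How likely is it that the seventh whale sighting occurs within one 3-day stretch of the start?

Over the interval, μ = 2 × 3 = 6 (a 3-day stretch = 3 days).
The seventh arrival falls in the interval iff at least 7 events occur there: P(S_7 ≤ t) = P(N ≥ 7) = 1 − P(N ≤ 6) ≈ 0.3937.

0.3937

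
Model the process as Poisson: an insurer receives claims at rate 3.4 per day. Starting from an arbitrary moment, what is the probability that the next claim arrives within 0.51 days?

0.8234

Inter-arrival times are exponential with rate λ = 3.4 per day.
P(T ≤ 0.51) = 1 − e^(−λt) = 1 − e^(−3.4 × 0.51) = 1 − e^(−1.734) ≈ 0.8234.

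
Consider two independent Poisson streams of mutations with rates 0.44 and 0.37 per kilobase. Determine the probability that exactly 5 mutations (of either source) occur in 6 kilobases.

Independent Poisson processes superpose: combined rate λ = 0.44 + 0.37 = 0.81 per kilobase.
Over the interval, μ = 0.81 × 6 = 4.86 (6 kilobases).
P(N = 5) = e^(−4.86) · 4.86^5/5! ≈ 0.1751.

0.1751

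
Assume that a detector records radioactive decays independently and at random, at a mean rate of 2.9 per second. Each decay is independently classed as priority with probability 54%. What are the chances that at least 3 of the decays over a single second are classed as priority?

0.2079

Thinning: the decays that are classed as priority themselves form a Poisson process with rate 0.54 × 2.9 = 1.566 per second.
So μ = 1.566.
P(N ≥ 3) = 1 − P(N ≤ 2) ≈ 0.2079.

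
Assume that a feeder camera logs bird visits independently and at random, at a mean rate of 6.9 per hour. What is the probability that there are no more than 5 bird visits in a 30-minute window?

Over the interval, μ = 6.9 × 0.5 = 3.45 (a 30-minute window = 0.5 hours).
P(N ≤ 5) = Σ_{j=0}^{5} e^(−μ) μ^j/j! ≈ 0.8642.

0.8642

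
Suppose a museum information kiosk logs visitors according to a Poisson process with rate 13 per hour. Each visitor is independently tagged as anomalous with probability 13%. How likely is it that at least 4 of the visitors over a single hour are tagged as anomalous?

0.0917

Thinning: the visitors that are tagged as anomalous themselves form a Poisson process with rate 0.13 × 13 = 1.69 per hour.
So μ = 1.69.
P(N ≥ 4) = 1 − P(N ≤ 3) ≈ 0.0917.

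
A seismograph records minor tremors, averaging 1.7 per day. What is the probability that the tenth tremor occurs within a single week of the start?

0.7488

Over the interval, μ = 1.7 × 7 = 11.9 (a week = 7 days).
The tenth arrival falls in the interval iff at least 10 events occur there: P(S_10 ≤ t) = P(N ≥ 10) = 1 − P(N ≤ 9) ≈ 0.7488.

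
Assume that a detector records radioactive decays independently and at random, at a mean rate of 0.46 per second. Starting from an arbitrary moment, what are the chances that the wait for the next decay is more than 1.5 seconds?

0.5016

The wait for the next event is exponential with rate λ = 0.46 per second.
P(T > 1.5) = e^(−λt) = e^(−0.46 × 1.5) = e^(−0.69) ≈ 0.5016.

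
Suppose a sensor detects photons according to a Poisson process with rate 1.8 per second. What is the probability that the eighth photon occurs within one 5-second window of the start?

0.6761

Over the interval, μ = 1.8 × 5 = 9 (a 5-second window = 5 seconds).
The eighth arrival falls in the interval iff at least 8 events occur there: P(S_8 ≤ t) = P(N ≥ 8) = 1 − P(N ≤ 7) ≈ 0.6761.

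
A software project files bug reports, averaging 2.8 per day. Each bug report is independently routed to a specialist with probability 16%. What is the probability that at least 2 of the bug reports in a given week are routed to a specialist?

0.8203

Thinning: the bug reports that are routed to a specialist themselves form a Poisson process with rate 0.16 × 2.8 = 0.448 per day.
Over the interval, μ = 0.448 × 7 = 3.136 (a week = 7 days).
P(N ≥ 2) = 1 − P(N ≤ 1) ≈ 0.8203.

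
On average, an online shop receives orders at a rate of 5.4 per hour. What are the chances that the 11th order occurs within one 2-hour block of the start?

Over the interval, μ = 5.4 × 2 = 10.8 (a 2-hour block = 2 hours).
The 11th arrival falls in the interval iff at least 11 events occur there: P(S_11 ≤ t) = P(N ≥ 11) = 1 − P(N ≤ 10) ≈ 0.5160.

0.5160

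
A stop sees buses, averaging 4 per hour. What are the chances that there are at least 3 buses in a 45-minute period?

0.5768

Over the interval, μ = 4 × 0.75 = 3 (a 45-minute period = 0.75 hours).
P(N ≥ 3) = 1 − P(N ≤ 2) = 1 − Σ_{j=0}^{2} e^(−μ) μ^j/j! ≈ 0.5768.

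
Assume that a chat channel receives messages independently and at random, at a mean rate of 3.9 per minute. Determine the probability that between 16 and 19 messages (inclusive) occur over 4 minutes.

Over the interval, μ = 3.9 × 4 = 15.6 (4 minutes).
P(16 ≤ N ≤ 19) = Σ_{j=16}^{19} e^(−15.6) · 15.6^j/j! ≈ 0.3323.

0.3323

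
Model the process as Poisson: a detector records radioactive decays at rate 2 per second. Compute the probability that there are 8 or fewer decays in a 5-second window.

Over the interval, μ = 2 × 5 = 10 (a 5-second window = 5 seconds).
P(N ≤ 8) = Σ_{j=0}^{8} e^(−μ) μ^j/j! ≈ 0.3328.

0.3328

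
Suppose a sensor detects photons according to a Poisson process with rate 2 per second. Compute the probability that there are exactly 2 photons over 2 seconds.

0.1465

Over the interval, μ = 2 × 2 = 4 (2 seconds).
P(N = 2) = e^(−μ) μ^2/2! = e^(−4) · 4^2/2 ≈ 0.1465.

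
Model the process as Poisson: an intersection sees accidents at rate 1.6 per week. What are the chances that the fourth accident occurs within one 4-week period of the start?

Over the interval, μ = 1.6 × 4 = 6.4 (a 4-week period = 4 weeks).
The fourth arrival falls in the interval iff at least 4 events occur there: P(S_4 ≤ t) = P(N ≥ 4) = 1 − P(N ≤ 3) ≈ 0.8811.

0.8811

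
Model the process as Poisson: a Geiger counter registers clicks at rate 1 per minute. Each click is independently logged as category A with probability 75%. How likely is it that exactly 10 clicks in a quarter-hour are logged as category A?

Thinning: the clicks that are logged as category A themselves form a Poisson process with rate 0.75 × 1 = 0.75 per minute.
Over the interval, μ = 0.75 × 15 = 11.25 (a quarter-hour = 15 minutes).
P(N = 10) = e^(−11.25) · 11.25^10/10! ≈ 0.1164.

0.1164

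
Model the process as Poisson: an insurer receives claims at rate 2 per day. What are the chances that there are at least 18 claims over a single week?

Over the interval, μ = 2 × 7 = 14 (a week = 7 days).
P(N ≥ 18) = 1 − P(N ≤ 17) = 1 − Σ_{j=0}^{17} e^(−μ) μ^j/j! ≈ 0.1728.

0.1728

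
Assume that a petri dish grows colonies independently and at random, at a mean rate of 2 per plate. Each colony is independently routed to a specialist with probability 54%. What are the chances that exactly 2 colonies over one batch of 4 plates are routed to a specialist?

0.1241

Thinning: the colonies that are routed to a specialist themselves form a Poisson process with rate 0.54 × 2 = 1.08 per plate.
Over the interval, μ = 1.08 × 4 = 4.32 (a batch of 4 plates = 4 plates).
P(N = 2) = e^(−4.32) · 4.32^2/2! ≈ 0.1241.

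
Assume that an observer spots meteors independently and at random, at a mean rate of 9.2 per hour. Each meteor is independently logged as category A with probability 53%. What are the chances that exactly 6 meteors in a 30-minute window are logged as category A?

0.0255

Thinning: the meteors that are logged as category A themselves form a Poisson process with rate 0.53 × 9.2 = 4.876 per hour.
Over the interval, μ = 4.876 × 0.5 = 2.438 (a 30-minute window = 0.5 hours).
P(N = 6) = e^(−2.438) · 2.438^6/6! ≈ 0.0255.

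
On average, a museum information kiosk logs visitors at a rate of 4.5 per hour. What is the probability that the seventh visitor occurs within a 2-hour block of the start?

Over the interval, μ = 4.5 × 2 = 9 (a 2-hour block = 2 hours).
The seventh arrival falls in the interval iff at least 7 events occur there: P(S_7 ≤ t) = P(N ≥ 7) = 1 − P(N ≤ 6) ≈ 0.7932.

0.7932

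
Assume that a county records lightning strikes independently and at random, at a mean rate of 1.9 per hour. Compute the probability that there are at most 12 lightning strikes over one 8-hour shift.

0.2514

Over the interval, μ = 1.9 × 8 = 15.2 (an 8-hour shift = 8 hours).
P(N ≤ 12) = Σ_{j=0}^{12} e^(−μ) μ^j/j! ≈ 0.2514.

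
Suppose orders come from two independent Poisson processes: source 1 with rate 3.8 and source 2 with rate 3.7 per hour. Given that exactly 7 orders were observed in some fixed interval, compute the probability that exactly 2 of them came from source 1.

Given the total, each event is independently from source 1 with probability p = λ_1/(λ_1+λ_2) = 3.8/7.5 ≈ 0.5067.
So K ~ Binomial(7, 3.8/7.5): P(K = 2) = C(7,2) · (3.8/7.5)^2 · (3.7/7.5)^5 ≈ 0.1575.

0.1575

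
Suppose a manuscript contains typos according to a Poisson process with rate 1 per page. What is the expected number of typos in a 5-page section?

5

E[N] = λt = 1 × 5 = 5 (a 5-page section = 5 pages).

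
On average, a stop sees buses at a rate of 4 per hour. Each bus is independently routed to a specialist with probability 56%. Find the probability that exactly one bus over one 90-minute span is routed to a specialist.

0.1167

Thinning: the buses that are routed to a specialist themselves form a Poisson process with rate 0.56 × 4 = 2.24 per hour.
Over the interval, μ = 2.24 × 1.5 = 3.36 (a 90-minute span = 1.5 hours).
P(N = 1) = e^(−3.36) · 3.36^1/1! ≈ 0.1167.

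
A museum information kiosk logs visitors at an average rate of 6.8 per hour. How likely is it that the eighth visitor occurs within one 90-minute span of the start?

0.7973

Over the interval, μ = 6.8 × 1.5 = 10.2 (a 90-minute span = 1.5 hours).
The eighth arrival falls in the interval iff at least 8 events occur there: P(S_8 ≤ t) = P(N ≥ 8) = 1 − P(N ≤ 7) ≈ 0.7973.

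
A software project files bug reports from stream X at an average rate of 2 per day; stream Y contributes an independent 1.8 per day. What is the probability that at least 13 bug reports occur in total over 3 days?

Independent Poisson processes superpose: combined rate λ = 2 + 1.8 = 3.8 per day.
Over the interval, μ = 3.8 × 3 = 11.4 (3 days).
P(N ≥ 13) = 1 − P(N ≤ 12) ≈ 0.3558.

0.3558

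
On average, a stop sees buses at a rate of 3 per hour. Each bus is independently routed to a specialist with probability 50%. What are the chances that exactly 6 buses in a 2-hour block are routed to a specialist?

0.0504

Thinning: the buses that are routed to a specialist themselves form a Poisson process with rate 0.5 × 3 = 1.5 per hour.
Over the interval, μ = 1.5 × 2 = 3 (a 2-hour block = 2 hours).
P(N = 6) = e^(−3) · 3^6/6! ≈ 0.0504.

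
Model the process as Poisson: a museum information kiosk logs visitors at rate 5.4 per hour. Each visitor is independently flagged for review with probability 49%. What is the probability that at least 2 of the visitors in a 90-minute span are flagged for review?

0.9061

Thinning: the visitors that are flagged for review themselves form a Poisson process with rate 0.49 × 5.4 = 2.646 per hour.
Over the interval, μ = 2.646 × 1.5 = 3.969 (a 90-minute span = 1.5 hours).
P(N ≥ 2) = 1 − P(N ≤ 1) ≈ 0.9061.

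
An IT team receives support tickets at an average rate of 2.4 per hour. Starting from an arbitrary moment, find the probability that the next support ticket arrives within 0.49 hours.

Inter-arrival times are exponential with rate λ = 2.4 per hour.
P(T ≤ 0.49) = 1 − e^(−λt) = 1 − e^(−2.4 × 0.49) = 1 − e^(−1.176) ≈ 0.6915.

0.6915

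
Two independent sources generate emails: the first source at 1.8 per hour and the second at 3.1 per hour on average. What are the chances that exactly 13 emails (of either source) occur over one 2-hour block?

0.0685

Independent Poisson processes superpose: combined rate λ = 1.8 + 3.1 = 4.9 per hour.
Over the interval, μ = 4.9 × 2 = 9.8 (a 2-hour block = 2 hours).
P(N = 13) = e^(−9.8) · 9.8^13/13! ≈ 0.0685.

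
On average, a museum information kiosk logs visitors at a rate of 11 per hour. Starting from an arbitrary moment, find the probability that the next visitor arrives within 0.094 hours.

Inter-arrival times are exponential with rate λ = 11 per hour.
P(T ≤ 0.094) = 1 − e^(−λt) = 1 − e^(−11 × 0.094) = 1 − e^(−1.034) ≈ 0.6444.

0.6444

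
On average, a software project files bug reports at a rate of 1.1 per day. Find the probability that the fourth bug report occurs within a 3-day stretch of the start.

0.4197

Over the interval, μ = 1.1 × 3 = 3.3 (a 3-day stretch = 3 days).
The fourth arrival falls in the interval iff at least 4 events occur there: P(S_4 ≤ t) = P(N ≥ 4) = 1 − P(N ≤ 3) ≈ 0.4197.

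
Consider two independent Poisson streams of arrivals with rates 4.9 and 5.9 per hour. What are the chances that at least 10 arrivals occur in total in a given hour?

0.6374

Independent Poisson processes superpose: combined rate λ = 4.9 + 5.9 = 10.8 per hour.
So μ = 10.8.
P(N ≥ 10) = 1 − P(N ≤ 9) ≈ 0.6374.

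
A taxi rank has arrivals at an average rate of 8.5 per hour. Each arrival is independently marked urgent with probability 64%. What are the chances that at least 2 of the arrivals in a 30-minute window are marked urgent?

0.7549

Thinning: the arrivals that are marked urgent themselves form a Poisson process with rate 0.64 × 8.5 = 5.44 per hour.
Over the interval, μ = 5.44 × 0.5 = 2.72 (a 30-minute window = 0.5 hours).
P(N ≥ 2) = 1 − P(N ≤ 1) ≈ 0.7549.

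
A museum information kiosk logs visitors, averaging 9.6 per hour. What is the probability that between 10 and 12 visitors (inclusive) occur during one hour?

With mean μ = 9.6 per hour,
P(10 ≤ N ≤ 12) = Σ_{j=10}^{12} e^(−9.6) · 9.6^j/j! ≈ 0.3190.

0.3190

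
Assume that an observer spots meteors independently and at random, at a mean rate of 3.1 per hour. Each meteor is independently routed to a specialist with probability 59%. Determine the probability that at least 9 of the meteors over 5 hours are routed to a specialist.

Thinning: the meteors that are routed to a specialist themselves form a Poisson process with rate 0.59 × 3.1 = 1.829 per hour.
Over the interval, μ = 1.829 × 5 = 9.145 (5 hours).
P(N ≥ 9) = 1 − P(N ≤ 8) ≈ 0.5633.

0.5633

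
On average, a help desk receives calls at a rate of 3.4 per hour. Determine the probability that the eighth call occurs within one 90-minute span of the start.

0.1440

Over the interval, μ = 3.4 × 1.5 = 5.1 (a 90-minute span = 1.5 hours).
The eighth arrival falls in the interval iff at least 8 events occur there: P(S_8 ≤ t) = P(N ≥ 8) = 1 − P(N ≤ 7) ≈ 0.1440.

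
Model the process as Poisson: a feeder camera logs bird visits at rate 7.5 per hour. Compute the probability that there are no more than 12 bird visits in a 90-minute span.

0.6611

Over the interval, μ = 7.5 × 1.5 = 11.25 (a 90-minute span = 1.5 hours).
P(N ≤ 12) = Σ_{j=0}^{12} e^(−μ) μ^j/j! ≈ 0.6611.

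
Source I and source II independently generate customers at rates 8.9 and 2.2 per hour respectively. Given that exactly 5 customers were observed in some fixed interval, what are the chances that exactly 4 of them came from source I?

0.4096

Given the total, each event is independently from source I with probability p = λ_I/(λ_I+λ_II) = 8.9/11.1 ≈ 0.8018.
So K ~ Binomial(5, 8.9/11.1): P(K = 4) = C(5,4) · (8.9/11.1)^4 · (2.2/11.1)^1 ≈ 0.4096.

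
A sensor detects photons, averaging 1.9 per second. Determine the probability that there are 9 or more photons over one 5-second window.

0.6082

Over the interval, μ = 1.9 × 5 = 9.5 (a 5-second window = 5 seconds).
P(N ≥ 9) = 1 − P(N ≤ 8) = 1 − Σ_{j=0}^{8} e^(−μ) μ^j/j! ≈ 0.6082.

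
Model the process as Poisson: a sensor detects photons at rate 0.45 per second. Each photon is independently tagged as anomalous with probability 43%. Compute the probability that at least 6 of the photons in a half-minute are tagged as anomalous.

0.5225

Thinning: the photons that are tagged as anomalous themselves form a Poisson process with rate 0.43 × 0.45 = 0.1935 per second.
Over the interval, μ = 0.1935 × 30 = 5.805 (a half-minute = 30 seconds).
P(N ≥ 6) = 1 − P(N ≤ 5) ≈ 0.5225.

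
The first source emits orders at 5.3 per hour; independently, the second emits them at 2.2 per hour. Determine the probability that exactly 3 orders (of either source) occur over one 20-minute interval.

Independent Poisson processes superpose: combined rate λ = 5.3 + 2.2 = 7.5 per hour.
Over the interval, μ = 7.5 × 1/3 = 2.5 (a 20-minute interval = 1/3 hours).
P(N = 3) = e^(−2.5) · 2.5^3/3! ≈ 0.2138.

0.2138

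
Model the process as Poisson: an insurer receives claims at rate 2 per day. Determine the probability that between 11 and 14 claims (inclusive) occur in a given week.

Over the interval, μ = 2 × 7 = 14 (a week = 7 days).
P(11 ≤ N ≤ 14) = Σ_{j=11}^{14} e^(−14) · 14^j/j! ≈ 0.3948.

0.3948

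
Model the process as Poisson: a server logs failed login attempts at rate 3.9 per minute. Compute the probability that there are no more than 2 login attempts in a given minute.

0.2531

With mean μ = 3.9 per minute,
P(N ≤ 2) = Σ_{j=0}^{2} e^(−μ) μ^j/j! ≈ 0.2531.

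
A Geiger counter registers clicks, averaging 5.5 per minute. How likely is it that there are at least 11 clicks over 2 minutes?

0.5401

Over the interval, μ = 5.5 × 2 = 11 (2 minutes).
P(N ≥ 11) = 1 − P(N ≤ 10) = 1 − Σ_{j=0}^{10} e^(−μ) μ^j/j! ≈ 0.5401.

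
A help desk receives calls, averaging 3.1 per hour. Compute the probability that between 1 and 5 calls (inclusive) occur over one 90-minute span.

0.6676

Over the interval, μ = 3.1 × 1.5 = 4.65 (a 90-minute span = 1.5 hours).
P(1 ≤ N ≤ 5) = Σ_{j=1}^{5} e^(−4.65) · 4.65^j/j! ≈ 0.6676.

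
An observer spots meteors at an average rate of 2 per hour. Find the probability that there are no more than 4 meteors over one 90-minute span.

Over the interval, μ = 2 × 1.5 = 3 (a 90-minute span = 1.5 hours).
P(N ≤ 4) = Σ_{j=0}^{4} e^(−μ) μ^j/j! ≈ 0.8153.

0.8153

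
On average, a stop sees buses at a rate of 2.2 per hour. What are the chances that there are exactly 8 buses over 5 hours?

0.0888

Over the interval, μ = 2.2 × 5 = 11 (5 hours).
P(N = 8) = e^(−μ) μ^8/8! = e^(−11) · 11^8/40320 ≈ 0.0888.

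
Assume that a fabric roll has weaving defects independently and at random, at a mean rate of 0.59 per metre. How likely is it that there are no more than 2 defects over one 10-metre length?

0.0666

Over the interval, μ = 0.59 × 10 = 5.9 (a 10-metre length = 10 metres).
P(N ≤ 2) = Σ_{j=0}^{2} e^(−μ) μ^j/j! ≈ 0.0666.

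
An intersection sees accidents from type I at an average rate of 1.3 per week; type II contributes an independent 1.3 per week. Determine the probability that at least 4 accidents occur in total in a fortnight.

0.7619

Independent Poisson processes superpose: combined rate λ = 1.3 + 1.3 = 2.6 per week.
Over the interval, μ = 2.6 × 2 = 5.2 (a fortnight = 2 weeks).
P(N ≥ 4) = 1 − P(N ≤ 3) ≈ 0.7619.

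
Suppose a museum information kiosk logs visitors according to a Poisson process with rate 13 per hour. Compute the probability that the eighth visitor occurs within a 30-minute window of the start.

Over the interval, μ = 13 × 0.5 = 6.5 (a 30-minute window = 0.5 hours).
The eighth arrival falls in the interval iff at least 8 events occur there: P(S_8 ≤ t) = P(N ≥ 8) = 1 − P(N ≤ 7) ≈ 0.3272.

0.3272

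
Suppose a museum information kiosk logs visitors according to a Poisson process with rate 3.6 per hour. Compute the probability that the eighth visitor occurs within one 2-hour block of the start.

0.4311

Over the interval, μ = 3.6 × 2 = 7.2 (a 2-hour block = 2 hours).
The eighth arrival falls in the interval iff at least 8 events occur there: P(S_8 ≤ t) = P(N ≥ 8) = 1 − P(N ≤ 7) ≈ 0.4311.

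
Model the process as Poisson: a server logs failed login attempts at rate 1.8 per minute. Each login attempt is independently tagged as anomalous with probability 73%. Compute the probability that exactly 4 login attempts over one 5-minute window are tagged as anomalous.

Thinning: the login attempts that are tagged as anomalous themselves form a Poisson process with rate 0.73 × 1.8 = 1.314 per minute.
Over the interval, μ = 1.314 × 5 = 6.57 (a 5-minute window = 5 minutes).
P(N = 4) = e^(−6.57) · 6.57^4/4! ≈ 0.1088.

0.1088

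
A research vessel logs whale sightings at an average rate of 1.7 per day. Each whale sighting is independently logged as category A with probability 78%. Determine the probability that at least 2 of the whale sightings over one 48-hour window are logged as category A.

Thinning: the whale sightings that are logged as category A themselves form a Poisson process with rate 0.78 × 1.7 = 1.326 per day.
Over the interval, μ = 1.326 × 2 = 2.652 (a 48-hour window = 2 days).
P(N ≥ 2) = 1 − P(N ≤ 1) ≈ 0.7425.

0.7425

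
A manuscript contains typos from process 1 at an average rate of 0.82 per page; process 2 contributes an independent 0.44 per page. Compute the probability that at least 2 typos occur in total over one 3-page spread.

Independent Poisson processes superpose: combined rate λ = 0.82 + 0.44 = 1.26 per page.
Over the interval, μ = 1.26 × 3 = 3.78 (a 3-page spread = 3 pages).
P(N ≥ 2) = 1 − P(N ≤ 1) ≈ 0.8909.

0.8909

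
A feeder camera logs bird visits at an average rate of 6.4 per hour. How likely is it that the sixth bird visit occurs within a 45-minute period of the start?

Over the interval, μ = 6.4 × 0.75 = 4.8 (a 45-minute period = 0.75 hours).
The sixth arrival falls in the interval iff at least 6 events occur there: P(S_6 ≤ t) = P(N ≥ 6) = 1 − P(N ≤ 5) ≈ 0.3490.

0.3490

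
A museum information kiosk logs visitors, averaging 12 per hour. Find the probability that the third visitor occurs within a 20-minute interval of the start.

0.7619

Over the interval, μ = 12 × 1/3 = 4 (a 20-minute interval = 1/3 hours).
The third arrival falls in the interval iff at least 3 events occur there: P(S_3 ≤ t) = P(N ≥ 3) = 1 − P(N ≤ 2) ≈ 0.7619.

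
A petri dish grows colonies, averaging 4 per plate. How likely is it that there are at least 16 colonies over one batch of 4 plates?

Over the interval, μ = 4 × 4 = 16 (a batch of 4 plates = 4 plates).
P(N ≥ 16) = 1 − P(N ≤ 15) = 1 − Σ_{j=0}^{15} e^(−μ) μ^j/j! ≈ 0.5333.

0.5333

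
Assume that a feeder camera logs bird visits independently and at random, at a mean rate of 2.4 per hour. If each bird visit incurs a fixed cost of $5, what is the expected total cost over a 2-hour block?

$24

E[N] = 2.4 × 2 = 4.8 (a 2-hour block = 2 hours); E[cost] = 4.8 × $5 = $24.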